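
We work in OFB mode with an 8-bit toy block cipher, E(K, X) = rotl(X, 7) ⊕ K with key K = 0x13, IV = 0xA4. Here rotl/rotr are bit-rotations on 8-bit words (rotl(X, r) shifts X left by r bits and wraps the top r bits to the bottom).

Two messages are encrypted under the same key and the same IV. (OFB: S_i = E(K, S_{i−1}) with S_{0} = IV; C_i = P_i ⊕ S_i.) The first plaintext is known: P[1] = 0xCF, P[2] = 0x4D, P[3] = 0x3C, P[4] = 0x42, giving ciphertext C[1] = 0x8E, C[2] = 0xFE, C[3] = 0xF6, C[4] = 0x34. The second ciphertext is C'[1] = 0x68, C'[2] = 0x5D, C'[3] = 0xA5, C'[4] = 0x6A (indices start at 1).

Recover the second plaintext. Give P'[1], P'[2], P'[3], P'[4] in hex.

P'[1] = 0x29, P'[2] = 0xEE, P'[3] = 0x6F, P'[4] = 0x1C

In OFB with a reused IV, both messages share the same keystream S_i, so C_i ⊕ C'_i = P_i ⊕ P'_i and thus P'_i = P_i ⊕ C_i ⊕ C'_i.
P'[1]: 0xCF ⊕ 0x8E ⊕ 0x68 = 0x29.
P'[2]: 0x4D ⊕ 0xFE ⊕ 0x5D = 0xEE.
P'[3]: 0x3C ⊕ 0xF6 ⊕ 0xA5 = 0x6F.
P'[4]: 0x42 ⊕ 0x34 ⊕ 0x6A = 0x1C.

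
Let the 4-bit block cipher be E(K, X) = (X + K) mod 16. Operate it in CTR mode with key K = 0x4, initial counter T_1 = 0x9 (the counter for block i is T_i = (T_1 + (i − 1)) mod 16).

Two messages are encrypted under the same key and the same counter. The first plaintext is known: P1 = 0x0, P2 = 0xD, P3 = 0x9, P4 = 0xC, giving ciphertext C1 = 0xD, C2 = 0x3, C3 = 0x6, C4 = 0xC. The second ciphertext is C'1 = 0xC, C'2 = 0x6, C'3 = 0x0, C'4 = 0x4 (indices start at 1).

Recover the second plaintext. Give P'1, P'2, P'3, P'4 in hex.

In CTR with a reused counter, both messages share the same keystream S_i, so C_i ⊕ C'_i = P_i ⊕ P'_i and thus P'_i = P_i ⊕ C_i ⊕ C'_i.
P'1: 0x0 ⊕ 0xD ⊕ 0xC = 0x1.
P'2: 0xD ⊕ 0x3 ⊕ 0x6 = 0x8.
P'3: 0x9 ⊕ 0x6 ⊕ 0x0 = 0xF.
P'4: 0xC ⊕ 0xC ⊕ 0x4 = 0x4.

P'1 = 0x1, P'2 = 0x8, P'3 = 0xF, P'4 = 0x4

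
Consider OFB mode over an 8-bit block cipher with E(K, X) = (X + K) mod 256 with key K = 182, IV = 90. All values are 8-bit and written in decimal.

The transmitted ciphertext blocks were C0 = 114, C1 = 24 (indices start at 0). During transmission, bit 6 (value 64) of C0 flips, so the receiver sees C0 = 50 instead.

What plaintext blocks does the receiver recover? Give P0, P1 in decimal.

P0 = 34, P1 = 222

OFB decryption: S_i = E(K, S_{i−1}) with S_{−1} = IV; P_i = C_i ⊕ S_i.
Only C0 changed, to 50. In OFB, a change in C_i flips the same bit in P_i only; the keystream is unaffected. Decrypting the received ciphertext:
P0: S = E(K, 90) = 16; 50 ⊕ 16 = 34.
P1: S = E(K, 16) = 198; 24 ⊕ 198 = 222.
Blocks that differ from the original plaintext: P0.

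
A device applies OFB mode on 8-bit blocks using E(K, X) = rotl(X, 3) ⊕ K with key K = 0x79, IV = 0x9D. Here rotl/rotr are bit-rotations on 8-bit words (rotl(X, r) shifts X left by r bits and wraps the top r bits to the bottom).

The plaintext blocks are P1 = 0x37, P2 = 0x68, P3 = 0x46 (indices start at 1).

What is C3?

OFB encryption: S_i = E(K, S_{i−1}) with S_{0} = IV; C_i = P_i ⊕ S_i.
C1: S = E(K, 0x9D) = 0x95; 0x37 ⊕ 0x95 = 0xA2.
C2: S = E(K, 0x95) = 0xD5; 0x68 ⊕ 0xD5 = 0xBD.
C3: S = E(K, 0xD5) = 0xD7; 0x46 ⊕ 0xD7 = 0x91.

C3 = 0x91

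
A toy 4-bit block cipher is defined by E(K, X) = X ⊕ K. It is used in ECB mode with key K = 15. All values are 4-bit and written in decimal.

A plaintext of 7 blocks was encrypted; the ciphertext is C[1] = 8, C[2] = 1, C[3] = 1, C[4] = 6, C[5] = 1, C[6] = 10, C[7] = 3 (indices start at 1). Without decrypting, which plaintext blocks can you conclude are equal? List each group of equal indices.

ECB encrypts each block independently with the same key, so equal ciphertext blocks imply equal plaintext blocks.
C[2] = C[3] = C[5] = 1, so P[2] = P[3] = P[5].

P[2] = P[3] = P[5]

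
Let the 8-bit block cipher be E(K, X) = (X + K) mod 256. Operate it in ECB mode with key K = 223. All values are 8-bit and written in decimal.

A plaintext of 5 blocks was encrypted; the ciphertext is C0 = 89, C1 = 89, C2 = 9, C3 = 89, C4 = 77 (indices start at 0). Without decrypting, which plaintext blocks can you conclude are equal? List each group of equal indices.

P0 = P1 = P3

ECB encrypts each block independently with the same key, so equal ciphertext blocks imply equal plaintext blocks.
C0 = C1 = C3 = 89, so P0 = P1 = P3.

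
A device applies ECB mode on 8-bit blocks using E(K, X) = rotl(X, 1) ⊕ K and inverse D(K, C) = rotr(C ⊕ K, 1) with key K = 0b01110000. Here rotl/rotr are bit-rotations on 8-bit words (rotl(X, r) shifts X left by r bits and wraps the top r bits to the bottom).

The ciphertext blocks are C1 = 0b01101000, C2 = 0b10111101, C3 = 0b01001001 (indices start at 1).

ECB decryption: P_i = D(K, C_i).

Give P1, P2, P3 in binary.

P1: D(K, 0b01101000) = 0b00001100.
P2: D(K, 0b10111101) = 0b11100110.
P3: D(K, 0b01001001) = 0b10011100.

P1 = 0b00001100, P2 = 0b11100110, P3 = 0b10011100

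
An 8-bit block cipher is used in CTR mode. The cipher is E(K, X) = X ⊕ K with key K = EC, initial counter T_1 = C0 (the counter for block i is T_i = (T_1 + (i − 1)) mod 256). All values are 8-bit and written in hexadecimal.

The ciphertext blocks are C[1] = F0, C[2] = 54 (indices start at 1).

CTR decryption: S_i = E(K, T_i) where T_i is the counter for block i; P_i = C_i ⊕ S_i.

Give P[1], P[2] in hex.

P[1]: T = C0, S = E(K, T) = 2C; F0 ⊕ 2C = DC.
P[2]: T = C1, S = E(K, T) = 2D; 54 ⊕ 2D = 79.

P[1] = DC, P[2] = 79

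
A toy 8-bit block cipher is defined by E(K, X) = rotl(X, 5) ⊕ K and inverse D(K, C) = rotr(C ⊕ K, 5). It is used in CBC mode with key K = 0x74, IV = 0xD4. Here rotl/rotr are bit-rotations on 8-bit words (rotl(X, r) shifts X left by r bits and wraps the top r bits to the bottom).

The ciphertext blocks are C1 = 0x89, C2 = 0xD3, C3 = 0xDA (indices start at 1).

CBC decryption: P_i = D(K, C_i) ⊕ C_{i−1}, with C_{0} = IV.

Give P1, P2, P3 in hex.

P1 = 0x3B, P2 = 0xB4, P3 = 0xA6

P1: D(K, 0x89) = 0xEF; 0xEF ⊕ 0xD4 = 0x3B.
P2: D(K, 0xD3) = 0x3D; 0x3D ⊕ 0x89 = 0xB4.
P3: D(K, 0xDA) = 0x75; 0x75 ⊕ 0xD3 = 0xA6.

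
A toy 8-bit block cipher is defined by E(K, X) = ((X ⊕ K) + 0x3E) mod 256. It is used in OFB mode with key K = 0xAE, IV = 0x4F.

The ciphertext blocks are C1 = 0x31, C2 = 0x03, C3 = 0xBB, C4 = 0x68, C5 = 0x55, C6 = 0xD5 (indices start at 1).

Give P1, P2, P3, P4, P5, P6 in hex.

P1 = 0x2E, P2 = 0xEC, P3 = 0xC4, P4 = 0x67, P5 = 0x8A, P6 = 0x7A

OFB decryption: S_i = E(K, S_{i−1}) with S_{0} = IV; P_i = C_i ⊕ S_i.
P1: S = E(K, 0x4F) = 0x1F; 0x31 ⊕ 0x1F = 0x2E.
P2: S = E(K, 0x1F) = 0xEF; 0x03 ⊕ 0xEF = 0xEC.
P3: S = E(K, 0xEF) = 0x7F; 0xBB ⊕ 0x7F = 0xC4.
P4: S = E(K, 0x7F) = 0x0F; 0x68 ⊕ 0x0F = 0x67.
P5: S = E(K, 0x0F) = 0xDF; 0x55 ⊕ 0xDF = 0x8A.
P6: S = E(K, 0xDF) = 0xAF; 0xD5 ⊕ 0xAF = 0x7A.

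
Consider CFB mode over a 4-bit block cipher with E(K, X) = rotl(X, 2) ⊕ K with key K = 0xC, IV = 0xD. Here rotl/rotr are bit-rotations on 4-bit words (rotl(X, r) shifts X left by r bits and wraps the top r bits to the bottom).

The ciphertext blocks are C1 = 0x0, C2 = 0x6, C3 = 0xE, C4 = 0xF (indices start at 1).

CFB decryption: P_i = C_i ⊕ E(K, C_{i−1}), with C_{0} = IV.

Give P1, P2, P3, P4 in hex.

P1 = 0xB, P2 = 0xA, P3 = 0xB, P4 = 0x8

P1: E(K, 0xD) = 0xB; 0x0 ⊕ 0xB = 0xB.
P2: E(K, 0x0) = 0xC; 0x6 ⊕ 0xC = 0xA.
P3: E(K, 0x6) = 0x5; 0xE ⊕ 0x5 = 0xB.
P4: E(K, 0xE) = 0x7; 0xF ⊕ 0x7 = 0x8.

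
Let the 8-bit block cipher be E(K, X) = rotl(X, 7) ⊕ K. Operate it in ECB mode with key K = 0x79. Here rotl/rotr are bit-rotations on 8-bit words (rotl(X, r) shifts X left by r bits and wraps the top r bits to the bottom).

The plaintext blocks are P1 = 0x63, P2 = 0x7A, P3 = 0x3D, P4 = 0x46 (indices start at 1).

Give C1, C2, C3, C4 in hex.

C1 = 0xC8, C2 = 0x44, C3 = 0xE7, C4 = 0x5A

ECB encryption: C_i = E(K, P_i).
C1: E(K, 0x63) = 0xC8.
C2: E(K, 0x7A) = 0x44.
C3: E(K, 0x3D) = 0xE7.
C4: E(K, 0x46) = 0x5A.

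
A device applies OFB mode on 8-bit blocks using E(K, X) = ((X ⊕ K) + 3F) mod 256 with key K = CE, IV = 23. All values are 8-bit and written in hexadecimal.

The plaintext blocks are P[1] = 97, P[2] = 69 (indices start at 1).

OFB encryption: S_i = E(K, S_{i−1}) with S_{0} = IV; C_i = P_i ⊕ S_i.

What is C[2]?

C[1]: S = E(K, 23) = 2C; 97 ⊕ 2C = BB.
C[2]: S = E(K, 2C) = 21; 69 ⊕ 21 = 48.

C[2] = 48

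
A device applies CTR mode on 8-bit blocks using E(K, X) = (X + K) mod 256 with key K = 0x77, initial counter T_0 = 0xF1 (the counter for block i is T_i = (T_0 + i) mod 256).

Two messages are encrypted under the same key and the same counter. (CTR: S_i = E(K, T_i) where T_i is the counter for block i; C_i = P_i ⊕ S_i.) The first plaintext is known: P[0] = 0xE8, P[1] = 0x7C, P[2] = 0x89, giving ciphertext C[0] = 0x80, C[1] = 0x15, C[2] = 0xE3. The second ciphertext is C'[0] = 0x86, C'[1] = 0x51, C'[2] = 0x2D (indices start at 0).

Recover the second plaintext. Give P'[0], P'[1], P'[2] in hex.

In CTR with a reused counter, both messages share the same keystream S_i, so C_i ⊕ C'_i = P_i ⊕ P'_i and thus P'_i = P_i ⊕ C_i ⊕ C'_i.
P'[0]: 0xE8 ⊕ 0x80 ⊕ 0x86 = 0xEE.
P'[1]: 0x7C ⊕ 0x15 ⊕ 0x51 = 0x38.
P'[2]: 0x89 ⊕ 0xE3 ⊕ 0x2D = 0x47.

P'[0] = 0xEE, P'[1] = 0x38, P'[2] = 0x47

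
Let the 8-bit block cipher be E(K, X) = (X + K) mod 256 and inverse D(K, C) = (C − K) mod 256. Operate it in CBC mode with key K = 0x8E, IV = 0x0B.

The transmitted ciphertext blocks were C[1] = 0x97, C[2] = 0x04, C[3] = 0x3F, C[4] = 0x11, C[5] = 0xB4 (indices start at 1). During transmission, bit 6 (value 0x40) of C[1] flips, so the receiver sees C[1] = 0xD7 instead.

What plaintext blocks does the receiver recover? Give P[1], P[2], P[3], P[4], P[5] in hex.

CBC decryption: P_i = D(K, C_i) ⊕ C_{i−1}, with C_{0} = IV.
Only C[1] changed, to 0xD7. In CBC, a change in C_i garbles P_i and flips the same bit in P_{i+1}. Decrypting the received ciphertext:
P[1]: D(K, 0xD7) = 0x49; 0x49 ⊕ 0x0B = 0x42.
P[2]: D(K, 0x04) = 0x76; 0x76 ⊕ 0xD7 = 0xA1.
P[3]: D(K, 0x3F) = 0xB1; 0xB1 ⊕ 0x04 = 0xB5.
P[4]: D(K, 0x11) = 0x83; 0x83 ⊕ 0x3F = 0xBC.
P[5]: D(K, 0xB4) = 0x26; 0x26 ⊕ 0x11 = 0x37.
Blocks that differ from the original plaintext: P[1], P[2].

P[1] = 0x42, P[2] = 0xA1, P[3] = 0xB5, P[4] = 0xBC, P[5] = 0x37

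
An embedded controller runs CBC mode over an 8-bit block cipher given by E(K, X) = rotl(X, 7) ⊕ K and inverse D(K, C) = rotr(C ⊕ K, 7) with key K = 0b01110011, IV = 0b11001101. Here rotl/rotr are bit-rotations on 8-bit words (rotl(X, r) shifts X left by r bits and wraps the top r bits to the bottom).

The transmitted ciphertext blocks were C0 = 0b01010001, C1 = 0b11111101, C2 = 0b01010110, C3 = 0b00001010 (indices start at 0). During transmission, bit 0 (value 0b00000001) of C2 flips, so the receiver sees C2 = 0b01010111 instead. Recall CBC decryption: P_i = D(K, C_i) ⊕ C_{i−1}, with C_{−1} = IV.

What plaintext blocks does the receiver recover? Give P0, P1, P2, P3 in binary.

Only C2 changed, to 0b01010111. In CBC, a change in C_i garbles P_i and flips the same bit in P_{i+1}. Decrypting the received ciphertext:
P0: D(K, 0b01010001) = 0b01000100; 0b01000100 ⊕ 0b11001101 = 0b10001001.
P1: D(K, 0b11111101) = 0b00011101; 0b00011101 ⊕ 0b01010001 = 0b01001100.
P2: D(K, 0b01010111) = 0b01001000; 0b01001000 ⊕ 0b11111101 = 0b10110101.
P3: D(K, 0b00001010) = 0b11110010; 0b11110010 ⊕ 0b01010111 = 0b10100101.
Blocks that differ from the original plaintext: P2, P3.

P0 = 0b10001001, P1 = 0b01001100, P2 = 0b10110101, P3 = 0b10100101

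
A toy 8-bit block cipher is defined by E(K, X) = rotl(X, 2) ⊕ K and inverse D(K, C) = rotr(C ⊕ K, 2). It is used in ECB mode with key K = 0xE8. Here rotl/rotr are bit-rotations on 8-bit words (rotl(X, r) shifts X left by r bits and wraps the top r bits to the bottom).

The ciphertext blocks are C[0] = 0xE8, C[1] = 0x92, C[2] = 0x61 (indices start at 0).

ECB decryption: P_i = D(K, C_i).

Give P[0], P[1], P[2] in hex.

P[0] = 0x00, P[1] = 0x9E, P[2] = 0x62

P[0]: D(K, 0xE8) = 0x00.
P[1]: D(K, 0x92) = 0x9E.
P[2]: D(K, 0x61) = 0x62.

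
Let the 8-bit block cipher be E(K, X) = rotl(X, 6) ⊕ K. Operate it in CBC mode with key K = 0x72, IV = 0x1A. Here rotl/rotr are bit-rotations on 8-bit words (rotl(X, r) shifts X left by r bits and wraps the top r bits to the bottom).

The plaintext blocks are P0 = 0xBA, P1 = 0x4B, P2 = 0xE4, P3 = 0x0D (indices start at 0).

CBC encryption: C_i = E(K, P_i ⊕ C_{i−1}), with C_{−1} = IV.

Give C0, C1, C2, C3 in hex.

C0: P0 ⊕ 0x1A = 0xA0; E(K, 0xA0) = 0x5A.
C1: P1 ⊕ 0x5A = 0x11; E(K, 0x11) = 0x36.
C2: P2 ⊕ 0x36 = 0xD2; E(K, 0xD2) = 0xC6.
C3: P3 ⊕ 0xC6 = 0xCB; E(K, 0xCB) = 0x80.

C0 = 0x5A, C1 = 0x36, C2 = 0xC6, C3 = 0x80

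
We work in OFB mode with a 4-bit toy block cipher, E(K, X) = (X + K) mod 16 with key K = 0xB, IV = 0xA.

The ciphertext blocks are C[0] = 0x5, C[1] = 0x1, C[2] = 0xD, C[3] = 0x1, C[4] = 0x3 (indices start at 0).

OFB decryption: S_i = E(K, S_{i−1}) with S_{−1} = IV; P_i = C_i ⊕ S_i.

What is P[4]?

P[0]: S = E(K, 0xA) = 0x5; 0x5 ⊕ 0x5 = 0x0.
P[1]: S = E(K, 0x5) = 0x0; 0x1 ⊕ 0x0 = 0x1.
P[2]: S = E(K, 0x0) = 0xB; 0xD ⊕ 0xB = 0x6.
P[3]: S = E(K, 0xB) = 0x6; 0x1 ⊕ 0x6 = 0x7.
P[4]: S = E(K, 0x6) = 0x1; 0x3 ⊕ 0x1 = 0x2.

P[4] = 0x2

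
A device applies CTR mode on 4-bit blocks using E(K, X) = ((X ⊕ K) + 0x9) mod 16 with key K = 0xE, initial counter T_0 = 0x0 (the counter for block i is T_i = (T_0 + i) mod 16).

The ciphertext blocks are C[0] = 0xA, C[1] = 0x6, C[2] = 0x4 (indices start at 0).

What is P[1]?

P[1] = 0xE

CTR decryption: S_i = E(K, T_i) where T_i is the counter for block i; P_i = C_i ⊕ S_i.
P[1]: T = 0x1, S = E(K, T) = 0x8; 0x6 ⊕ 0x8 = 0xE.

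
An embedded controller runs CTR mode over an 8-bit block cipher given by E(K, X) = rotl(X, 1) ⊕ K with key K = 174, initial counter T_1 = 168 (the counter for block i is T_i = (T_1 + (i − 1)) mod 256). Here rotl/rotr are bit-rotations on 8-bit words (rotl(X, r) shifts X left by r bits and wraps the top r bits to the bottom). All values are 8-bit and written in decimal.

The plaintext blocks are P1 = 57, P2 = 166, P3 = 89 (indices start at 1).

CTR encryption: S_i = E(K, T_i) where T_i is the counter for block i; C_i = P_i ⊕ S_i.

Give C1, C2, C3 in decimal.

C1 = 198, C2 = 91, C3 = 162

C1: T = 168, S = E(K, T) = 255; 57 ⊕ 255 = 198.
C2: T = 169, S = E(K, T) = 253; 166 ⊕ 253 = 91.
C3: T = 170, S = E(K, T) = 251; 89 ⊕ 251 = 162.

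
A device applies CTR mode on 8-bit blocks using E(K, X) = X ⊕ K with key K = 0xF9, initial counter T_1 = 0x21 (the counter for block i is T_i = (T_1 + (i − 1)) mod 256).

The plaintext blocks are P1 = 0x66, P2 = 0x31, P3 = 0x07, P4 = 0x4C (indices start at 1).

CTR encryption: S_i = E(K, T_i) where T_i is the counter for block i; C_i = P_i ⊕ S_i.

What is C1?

C1 = 0xBE

C1: T = 0x21, S = E(K, T) = 0xD8; 0x66 ⊕ 0xD8 = 0xBE.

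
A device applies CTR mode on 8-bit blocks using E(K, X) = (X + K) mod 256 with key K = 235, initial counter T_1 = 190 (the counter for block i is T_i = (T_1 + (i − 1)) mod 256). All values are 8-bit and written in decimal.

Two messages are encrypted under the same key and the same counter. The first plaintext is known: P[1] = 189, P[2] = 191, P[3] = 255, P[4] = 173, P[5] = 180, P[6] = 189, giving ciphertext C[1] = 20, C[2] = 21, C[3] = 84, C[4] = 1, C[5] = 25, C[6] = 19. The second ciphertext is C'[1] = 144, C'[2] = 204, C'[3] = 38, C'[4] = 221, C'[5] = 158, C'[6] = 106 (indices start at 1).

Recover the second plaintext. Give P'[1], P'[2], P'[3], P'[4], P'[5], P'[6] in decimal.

In CTR with a reused counter, both messages share the same keystream S_i, so C_i ⊕ C'_i = P_i ⊕ P'_i and thus P'_i = P_i ⊕ C_i ⊕ C'_i.
P'[1]: 189 ⊕ 20 ⊕ 144 = 57.
P'[2]: 191 ⊕ 21 ⊕ 204 = 102.
P'[3]: 255 ⊕ 84 ⊕ 38 = 141.
P'[4]: 173 ⊕ 1 ⊕ 221 = 113.
P'[5]: 180 ⊕ 25 ⊕ 158 = 51.
P'[6]: 189 ⊕ 19 ⊕ 106 = 196.

P'[1] = 57, P'[2] = 102, P'[3] = 141, P'[4] = 113, P'[5] = 51, P'[6] = 196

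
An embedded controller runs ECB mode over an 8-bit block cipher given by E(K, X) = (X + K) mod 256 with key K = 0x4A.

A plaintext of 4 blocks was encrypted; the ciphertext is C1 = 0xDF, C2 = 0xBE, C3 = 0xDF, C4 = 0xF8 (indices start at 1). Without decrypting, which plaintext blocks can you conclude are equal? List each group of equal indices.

ECB encrypts each block independently with the same key, so equal ciphertext blocks imply equal plaintext blocks.
C1 = C3 = 0xDF, so P1 = P3.

P1 = P3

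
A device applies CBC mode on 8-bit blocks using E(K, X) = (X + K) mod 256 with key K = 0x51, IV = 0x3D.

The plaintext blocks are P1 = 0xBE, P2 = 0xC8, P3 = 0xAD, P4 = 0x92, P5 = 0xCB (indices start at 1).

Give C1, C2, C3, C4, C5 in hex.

C1 = 0xD4, C2 = 0x6D, C3 = 0x11, C4 = 0xD4, C5 = 0x70

CBC encryption: C_i = E(K, P_i ⊕ C_{i−1}), with C_{0} = IV.
C1: P1 ⊕ 0x3D = 0x83; E(K, 0x83) = 0xD4.
C2: P2 ⊕ 0xD4 = 0x1C; E(K, 0x1C) = 0x6D.
C3: P3 ⊕ 0x6D = 0xC0; E(K, 0xC0) = 0x11.
C4: P4 ⊕ 0x11 = 0x83; E(K, 0x83) = 0xD4.
C5: P5 ⊕ 0xD4 = 0x1F; E(K, 0x1F) = 0x70.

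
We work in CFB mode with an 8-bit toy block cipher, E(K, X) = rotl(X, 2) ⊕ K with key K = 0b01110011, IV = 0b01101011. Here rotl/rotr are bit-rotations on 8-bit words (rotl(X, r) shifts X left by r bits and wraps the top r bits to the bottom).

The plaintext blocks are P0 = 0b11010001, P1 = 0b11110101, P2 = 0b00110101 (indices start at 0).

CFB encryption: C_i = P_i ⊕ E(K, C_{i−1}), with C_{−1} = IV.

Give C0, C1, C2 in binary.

C0 = 0b00001111, C1 = 0b10111010, C2 = 0b10101100

C0: E(K, 0b01101011) = 0b11011110; 0b11010001 ⊕ 0b11011110 = 0b00001111.
C1: E(K, 0b00001111) = 0b01001111; 0b11110101 ⊕ 0b01001111 = 0b10111010.
C2: E(K, 0b10111010) = 0b10011001; 0b00110101 ⊕ 0b10011001 = 0b10101100.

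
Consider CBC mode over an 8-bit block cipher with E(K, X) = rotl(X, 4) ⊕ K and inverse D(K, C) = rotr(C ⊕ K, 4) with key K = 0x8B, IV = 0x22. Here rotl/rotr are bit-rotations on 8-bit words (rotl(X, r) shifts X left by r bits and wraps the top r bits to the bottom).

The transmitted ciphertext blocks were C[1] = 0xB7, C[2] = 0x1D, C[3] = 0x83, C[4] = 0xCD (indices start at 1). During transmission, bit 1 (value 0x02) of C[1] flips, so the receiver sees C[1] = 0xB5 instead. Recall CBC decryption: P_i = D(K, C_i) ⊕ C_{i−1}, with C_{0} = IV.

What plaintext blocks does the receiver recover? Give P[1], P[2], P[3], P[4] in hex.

Only C[1] changed, to 0xB5. In CBC, a change in C_i garbles P_i and flips the same bit in P_{i+1}. Decrypting the received ciphertext:
P[1]: D(K, 0xB5) = 0xE3; 0xE3 ⊕ 0x22 = 0xC1.
P[2]: D(K, 0x1D) = 0x69; 0x69 ⊕ 0xB5 = 0xDC.
P[3]: D(K, 0x83) = 0x80; 0x80 ⊕ 0x1D = 0x9D.
P[4]: D(K, 0xCD) = 0x64; 0x64 ⊕ 0x83 = 0xE7.
Blocks that differ from the original plaintext: P[1], P[2].

P[1] = 0xC1, P[2] = 0xDC, P[3] = 0x9D, P[4] = 0xE7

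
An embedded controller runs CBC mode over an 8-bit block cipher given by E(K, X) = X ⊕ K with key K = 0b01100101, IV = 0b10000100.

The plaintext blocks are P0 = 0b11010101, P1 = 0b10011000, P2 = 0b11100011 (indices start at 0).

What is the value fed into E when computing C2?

CBC encryption: C_i = E(K, P_i ⊕ C_{i−1}), with C_{−1} = IV.
C0: P0 ⊕ 0b10000100 = 0b01010001; E(K, 0b01010001) = 0b00110100.
C1: P1 ⊕ 0b00110100 = 0b10101100; E(K, 0b10101100) = 0b11001001.
C2: P2 ⊕ 0b11001001 = 0b00101010; E(K, 0b00101010) = 0b01001111.
So the input to E for block 2 is 0b00101010.

0b00101010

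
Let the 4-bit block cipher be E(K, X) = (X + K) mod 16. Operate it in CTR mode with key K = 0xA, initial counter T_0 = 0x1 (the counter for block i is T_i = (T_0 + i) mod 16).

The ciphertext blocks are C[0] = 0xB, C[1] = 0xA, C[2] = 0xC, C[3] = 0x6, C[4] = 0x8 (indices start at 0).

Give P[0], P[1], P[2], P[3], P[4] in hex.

CTR decryption: S_i = E(K, T_i) where T_i is the counter for block i; P_i = C_i ⊕ S_i.
P[0]: T = 0x1, S = E(K, T) = 0xB; 0xB ⊕ 0xB = 0x0.
P[1]: T = 0x2, S = E(K, T) = 0xC; 0xA ⊕ 0xC = 0x6.
P[2]: T = 0x3, S = E(K, T) = 0xD; 0xC ⊕ 0xD = 0x1.
P[3]: T = 0x4, S = E(K, T) = 0xE; 0x6 ⊕ 0xE = 0x8.
P[4]: T = 0x5, S = E(K, T) = 0xF; 0x8 ⊕ 0xF = 0x7.

P[0] = 0x0, P[1] = 0x6, P[2] = 0x1, P[3] = 0x8, P[4] = 0x7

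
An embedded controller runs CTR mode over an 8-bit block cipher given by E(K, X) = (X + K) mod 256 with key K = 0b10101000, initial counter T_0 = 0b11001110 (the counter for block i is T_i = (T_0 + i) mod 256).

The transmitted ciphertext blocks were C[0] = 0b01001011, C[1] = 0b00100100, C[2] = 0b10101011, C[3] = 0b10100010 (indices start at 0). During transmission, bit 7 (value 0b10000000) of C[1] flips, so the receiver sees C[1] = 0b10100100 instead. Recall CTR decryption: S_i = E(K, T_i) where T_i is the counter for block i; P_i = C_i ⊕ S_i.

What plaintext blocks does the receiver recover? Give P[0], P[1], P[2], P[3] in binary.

Only C[1] changed, to 0b10100100. In CTR, a change in C_i flips the same bit in P_i only; the keystream is unaffected. Decrypting the received ciphertext:
P[0]: T = 0b11001110, S = E(K, T) = 0b01110110; 0b01001011 ⊕ 0b01110110 = 0b00111101.
P[1]: T = 0b11001111, S = E(K, T) = 0b01110111; 0b10100100 ⊕ 0b01110111 = 0b11010011.
P[2]: T = 0b11010000, S = E(K, T) = 0b01111000; 0b10101011 ⊕ 0b01111000 = 0b11010011.
P[3]: T = 0b11010001, S = E(K, T) = 0b01111001; 0b10100010 ⊕ 0b01111001 = 0b11011011.
Blocks that differ from the original plaintext: P[1].

P[0] = 0b00111101, P[1] = 0b11010011, P[2] = 0b11010011, P[3] = 0b11011011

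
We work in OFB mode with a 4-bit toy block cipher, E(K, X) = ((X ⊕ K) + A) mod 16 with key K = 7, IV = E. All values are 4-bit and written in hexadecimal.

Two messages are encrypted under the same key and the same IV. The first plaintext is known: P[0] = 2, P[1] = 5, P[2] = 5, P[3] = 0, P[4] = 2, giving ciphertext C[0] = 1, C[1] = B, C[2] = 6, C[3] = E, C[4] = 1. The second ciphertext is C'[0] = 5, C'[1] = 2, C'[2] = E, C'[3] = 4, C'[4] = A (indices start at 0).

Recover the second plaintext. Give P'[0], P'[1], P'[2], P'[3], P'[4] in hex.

In OFB with a reused IV, both messages share the same keystream S_i, so C_i ⊕ C'_i = P_i ⊕ P'_i and thus P'_i = P_i ⊕ C_i ⊕ C'_i.
P'[0]: 2 ⊕ 1 ⊕ 5 = 6.
P'[1]: 5 ⊕ B ⊕ 2 = C.
P'[2]: 5 ⊕ 6 ⊕ E = D.
P'[3]: 0 ⊕ E ⊕ 4 = A.
P'[4]: 2 ⊕ 1 ⊕ A = 9.

P'[0] = 6, P'[1] = C, P'[2] = D, P'[3] = A, P'[4] = 9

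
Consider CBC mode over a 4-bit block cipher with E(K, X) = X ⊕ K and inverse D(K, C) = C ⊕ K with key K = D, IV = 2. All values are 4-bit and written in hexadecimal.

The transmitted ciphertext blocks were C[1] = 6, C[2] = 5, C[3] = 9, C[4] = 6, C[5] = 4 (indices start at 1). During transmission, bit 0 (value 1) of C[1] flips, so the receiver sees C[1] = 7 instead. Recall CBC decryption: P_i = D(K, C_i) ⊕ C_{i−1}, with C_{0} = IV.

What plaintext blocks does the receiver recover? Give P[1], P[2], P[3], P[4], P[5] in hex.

Only C[1] changed, to 7. In CBC, a change in C_i garbles P_i and flips the same bit in P_{i+1}. Decrypting the received ciphertext:
P[1]: D(K, 7) = A; A ⊕ 2 = 8.
P[2]: D(K, 5) = 8; 8 ⊕ 7 = F.
P[3]: D(K, 9) = 4; 4 ⊕ 5 = 1.
P[4]: D(K, 6) = B; B ⊕ 9 = 2.
P[5]: D(K, 4) = 9; 9 ⊕ 6 = F.
Blocks that differ from the original plaintext: P[1], P[2].

P[1] = 8, P[2] = F, P[3] = 1, P[4] = 2, P[5] = F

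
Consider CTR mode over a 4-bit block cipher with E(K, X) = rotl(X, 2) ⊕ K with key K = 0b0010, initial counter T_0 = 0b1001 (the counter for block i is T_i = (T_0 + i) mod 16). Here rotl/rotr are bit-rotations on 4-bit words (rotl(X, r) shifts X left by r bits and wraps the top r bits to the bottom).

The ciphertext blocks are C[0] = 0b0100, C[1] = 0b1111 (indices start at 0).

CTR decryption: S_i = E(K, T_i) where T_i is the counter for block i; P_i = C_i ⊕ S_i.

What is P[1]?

P[1]: T = 0b1010, S = E(K, T) = 0b1000; 0b1111 ⊕ 0b1000 = 0b0111.

P[1] = 0b0111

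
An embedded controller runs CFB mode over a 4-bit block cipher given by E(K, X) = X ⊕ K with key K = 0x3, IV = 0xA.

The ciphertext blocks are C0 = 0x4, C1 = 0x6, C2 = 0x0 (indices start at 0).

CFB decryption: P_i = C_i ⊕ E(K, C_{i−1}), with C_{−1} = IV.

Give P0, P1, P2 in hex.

P0 = 0xD, P1 = 0x1, P2 = 0x5

P0: E(K, 0xA) = 0x9; 0x4 ⊕ 0x9 = 0xD.
P1: E(K, 0x4) = 0x7; 0x6 ⊕ 0x7 = 0x1.
P2: E(K, 0x6) = 0x5; 0x0 ⊕ 0x5 = 0x5.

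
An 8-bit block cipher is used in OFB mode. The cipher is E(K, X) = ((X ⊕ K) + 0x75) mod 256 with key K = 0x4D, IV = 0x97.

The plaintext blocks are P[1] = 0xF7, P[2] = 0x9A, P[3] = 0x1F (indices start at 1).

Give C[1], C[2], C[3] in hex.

OFB encryption: S_i = E(K, S_{i−1}) with S_{0} = IV; C_i = P_i ⊕ S_i.
C[1]: S = E(K, 0x97) = 0x4F; 0xF7 ⊕ 0x4F = 0xB8.
C[2]: S = E(K, 0x4F) = 0x77; 0x9A ⊕ 0x77 = 0xED.
C[3]: S = E(K, 0x77) = 0xAF; 0x1F ⊕ 0xAF = 0xB0.

C[1] = 0xB8, C[2] = 0xED, C[3] = 0xB0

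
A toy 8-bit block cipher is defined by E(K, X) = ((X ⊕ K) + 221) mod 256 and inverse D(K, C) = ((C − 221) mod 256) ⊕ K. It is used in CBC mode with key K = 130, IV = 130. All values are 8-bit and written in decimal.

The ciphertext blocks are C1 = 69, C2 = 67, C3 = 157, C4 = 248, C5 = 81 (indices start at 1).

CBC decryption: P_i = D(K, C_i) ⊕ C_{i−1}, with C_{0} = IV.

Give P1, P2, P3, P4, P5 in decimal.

P1 = 104, P2 = 161, P3 = 1, P4 = 4, P5 = 14

P1: D(K, 69) = 234; 234 ⊕ 130 = 104.
P2: D(K, 67) = 228; 228 ⊕ 69 = 161.
P3: D(K, 157) = 66; 66 ⊕ 67 = 1.
P4: D(K, 248) = 153; 153 ⊕ 157 = 4.
P5: D(K, 81) = 246; 246 ⊕ 248 = 14.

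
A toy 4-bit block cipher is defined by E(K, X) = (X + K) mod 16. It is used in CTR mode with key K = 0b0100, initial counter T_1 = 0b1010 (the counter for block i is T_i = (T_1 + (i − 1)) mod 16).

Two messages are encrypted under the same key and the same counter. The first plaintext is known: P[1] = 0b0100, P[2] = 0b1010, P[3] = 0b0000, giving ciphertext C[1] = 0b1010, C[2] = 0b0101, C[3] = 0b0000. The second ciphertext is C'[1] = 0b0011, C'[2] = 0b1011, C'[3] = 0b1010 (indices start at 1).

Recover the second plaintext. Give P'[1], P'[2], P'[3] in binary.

P'[1] = 0b1101, P'[2] = 0b0100, P'[3] = 0b1010

In CTR with a reused counter, both messages share the same keystream S_i, so C_i ⊕ C'_i = P_i ⊕ P'_i and thus P'_i = P_i ⊕ C_i ⊕ C'_i.
P'[1]: 0b0100 ⊕ 0b1010 ⊕ 0b0011 = 0b1101.
P'[2]: 0b1010 ⊕ 0b0101 ⊕ 0b1011 = 0b0100.
P'[3]: 0b0000 ⊕ 0b0000 ⊕ 0b1010 = 0b1010.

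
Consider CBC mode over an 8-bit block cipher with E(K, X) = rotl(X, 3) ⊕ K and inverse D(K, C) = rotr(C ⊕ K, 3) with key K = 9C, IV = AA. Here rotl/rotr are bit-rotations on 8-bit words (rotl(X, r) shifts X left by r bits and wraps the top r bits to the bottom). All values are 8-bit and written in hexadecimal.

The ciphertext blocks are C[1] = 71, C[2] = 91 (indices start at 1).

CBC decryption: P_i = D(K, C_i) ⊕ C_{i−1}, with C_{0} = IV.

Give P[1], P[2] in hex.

P[1] = 17, P[2] = D0

P[1]: D(K, 71) = BD; BD ⊕ AA = 17.
P[2]: D(K, 91) = A1; A1 ⊕ 71 = D0.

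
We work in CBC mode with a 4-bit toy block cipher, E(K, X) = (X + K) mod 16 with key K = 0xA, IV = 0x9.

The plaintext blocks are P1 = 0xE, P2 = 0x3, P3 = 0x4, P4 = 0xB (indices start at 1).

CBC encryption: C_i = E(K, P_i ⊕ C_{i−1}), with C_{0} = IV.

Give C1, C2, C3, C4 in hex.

C1: P1 ⊕ 0x9 = 0x7; E(K, 0x7) = 0x1.
C2: P2 ⊕ 0x1 = 0x2; E(K, 0x2) = 0xC.
C3: P3 ⊕ 0xC = 0x8; E(K, 0x8) = 0x2.
C4: P4 ⊕ 0x2 = 0x9; E(K, 0x9) = 0x3.

C1 = 0x1, C2 = 0xC, C3 = 0x2, C4 = 0x3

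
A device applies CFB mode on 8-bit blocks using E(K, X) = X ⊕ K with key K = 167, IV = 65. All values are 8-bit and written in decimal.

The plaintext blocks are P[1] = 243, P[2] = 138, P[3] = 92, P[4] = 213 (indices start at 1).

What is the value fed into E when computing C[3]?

56

CFB encryption: C_i = P_i ⊕ E(K, C_{i−1}), with C_{0} = IV.
C[1]: E(K, 65) = 230; 243 ⊕ 230 = 21.
C[2]: E(K, 21) = 178; 138 ⊕ 178 = 56.
C[3]: E(K, 56) = 159; 92 ⊕ 159 = 195.
So the input to E for block [3] is 56.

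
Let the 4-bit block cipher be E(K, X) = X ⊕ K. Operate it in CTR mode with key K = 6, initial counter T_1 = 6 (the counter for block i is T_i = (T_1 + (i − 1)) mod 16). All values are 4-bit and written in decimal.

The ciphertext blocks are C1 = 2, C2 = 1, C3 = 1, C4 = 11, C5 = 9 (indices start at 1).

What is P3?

CTR decryption: S_i = E(K, T_i) where T_i is the counter for block i; P_i = C_i ⊕ S_i.
P3: T = 8, S = E(K, T) = 14; 1 ⊕ 14 = 15.

P3 = 15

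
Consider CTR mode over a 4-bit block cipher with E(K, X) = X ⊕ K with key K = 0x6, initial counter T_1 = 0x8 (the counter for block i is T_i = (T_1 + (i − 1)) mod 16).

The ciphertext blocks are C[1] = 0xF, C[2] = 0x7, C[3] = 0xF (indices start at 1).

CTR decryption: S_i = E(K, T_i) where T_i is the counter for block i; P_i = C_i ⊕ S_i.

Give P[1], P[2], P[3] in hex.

P[1] = 0x1, P[2] = 0x8, P[3] = 0x3

P[1]: T = 0x8, S = E(K, T) = 0xE; 0xF ⊕ 0xE = 0x1.
P[2]: T = 0x9, S = E(K, T) = 0xF; 0x7 ⊕ 0xF = 0x8.
P[3]: T = 0xA, S = E(K, T) = 0xC; 0xF ⊕ 0xC = 0x3.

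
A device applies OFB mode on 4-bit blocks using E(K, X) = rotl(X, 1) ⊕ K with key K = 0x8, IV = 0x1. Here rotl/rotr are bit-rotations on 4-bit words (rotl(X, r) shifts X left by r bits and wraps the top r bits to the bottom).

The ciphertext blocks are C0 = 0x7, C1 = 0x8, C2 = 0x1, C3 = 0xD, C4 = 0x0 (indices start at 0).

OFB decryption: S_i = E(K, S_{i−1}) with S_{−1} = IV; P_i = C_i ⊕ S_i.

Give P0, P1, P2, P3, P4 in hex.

P0 = 0xD, P1 = 0x5, P2 = 0x2, P3 = 0x3, P4 = 0x5

P0: S = E(K, 0x1) = 0xA; 0x7 ⊕ 0xA = 0xD.
P1: S = E(K, 0xA) = 0xD; 0x8 ⊕ 0xD = 0x5.
P2: S = E(K, 0xD) = 0x3; 0x1 ⊕ 0x3 = 0x2.
P3: S = E(K, 0x3) = 0xE; 0xD ⊕ 0xE = 0x3.
P4: S = E(K, 0xE) = 0x5; 0x0 ⊕ 0x5 = 0x5.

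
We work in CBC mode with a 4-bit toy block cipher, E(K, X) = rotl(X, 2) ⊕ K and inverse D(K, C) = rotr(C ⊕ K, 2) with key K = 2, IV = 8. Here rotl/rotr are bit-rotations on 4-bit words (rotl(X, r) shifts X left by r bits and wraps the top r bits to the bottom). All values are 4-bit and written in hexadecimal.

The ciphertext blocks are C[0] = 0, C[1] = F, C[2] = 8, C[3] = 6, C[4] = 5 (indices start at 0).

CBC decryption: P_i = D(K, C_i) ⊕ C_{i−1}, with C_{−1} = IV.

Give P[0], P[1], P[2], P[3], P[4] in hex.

P[0]: D(K, 0) = 8; 8 ⊕ 8 = 0.
P[1]: D(K, F) = 7; 7 ⊕ 0 = 7.
P[2]: D(K, 8) = A; A ⊕ F = 5.
P[3]: D(K, 6) = 1; 1 ⊕ 8 = 9.
P[4]: D(K, 5) = D; D ⊕ 6 = B.

P[0] = 0, P[1] = 7, P[2] = 5, P[3] = 9, P[4] = B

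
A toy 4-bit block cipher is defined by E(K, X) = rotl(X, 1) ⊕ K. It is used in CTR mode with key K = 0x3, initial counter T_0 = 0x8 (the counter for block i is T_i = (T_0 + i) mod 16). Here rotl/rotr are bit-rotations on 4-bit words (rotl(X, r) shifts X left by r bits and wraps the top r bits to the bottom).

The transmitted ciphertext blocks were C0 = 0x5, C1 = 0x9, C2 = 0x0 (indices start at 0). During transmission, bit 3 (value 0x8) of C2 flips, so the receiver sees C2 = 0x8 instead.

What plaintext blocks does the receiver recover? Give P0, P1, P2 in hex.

P0 = 0x7, P1 = 0x9, P2 = 0xE

CTR decryption: S_i = E(K, T_i) where T_i is the counter for block i; P_i = C_i ⊕ S_i.
Only C2 changed, to 0x8. In CTR, a change in C_i flips the same bit in P_i only; the keystream is unaffected. Decrypting the received ciphertext:
P0: T = 0x8, S = E(K, T) = 0x2; 0x5 ⊕ 0x2 = 0x7.
P1: T = 0x9, S = E(K, T) = 0x0; 0x9 ⊕ 0x0 = 0x9.
P2: T = 0xA, S = E(K, T) = 0x6; 0x8 ⊕ 0x6 = 0xE.
Blocks that differ from the original plaintext: P2.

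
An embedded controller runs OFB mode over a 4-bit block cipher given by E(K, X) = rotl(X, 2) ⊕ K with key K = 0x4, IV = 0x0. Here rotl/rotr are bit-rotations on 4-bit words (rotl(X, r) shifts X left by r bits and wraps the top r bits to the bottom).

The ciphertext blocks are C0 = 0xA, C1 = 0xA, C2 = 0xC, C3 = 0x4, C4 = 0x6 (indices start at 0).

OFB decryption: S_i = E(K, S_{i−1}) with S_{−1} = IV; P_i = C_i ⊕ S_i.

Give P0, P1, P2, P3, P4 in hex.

P0 = 0xE, P1 = 0xF, P2 = 0xD, P3 = 0x4, P4 = 0x2

P0: S = E(K, 0x0) = 0x4; 0xA ⊕ 0x4 = 0xE.
P1: S = E(K, 0x4) = 0x5; 0xA ⊕ 0x5 = 0xF.
P2: S = E(K, 0x5) = 0x1; 0xC ⊕ 0x1 = 0xD.
P3: S = E(K, 0x1) = 0x0; 0x4 ⊕ 0x0 = 0x4.
P4: S = E(K, 0x0) = 0x4; 0x6 ⊕ 0x4 = 0x2.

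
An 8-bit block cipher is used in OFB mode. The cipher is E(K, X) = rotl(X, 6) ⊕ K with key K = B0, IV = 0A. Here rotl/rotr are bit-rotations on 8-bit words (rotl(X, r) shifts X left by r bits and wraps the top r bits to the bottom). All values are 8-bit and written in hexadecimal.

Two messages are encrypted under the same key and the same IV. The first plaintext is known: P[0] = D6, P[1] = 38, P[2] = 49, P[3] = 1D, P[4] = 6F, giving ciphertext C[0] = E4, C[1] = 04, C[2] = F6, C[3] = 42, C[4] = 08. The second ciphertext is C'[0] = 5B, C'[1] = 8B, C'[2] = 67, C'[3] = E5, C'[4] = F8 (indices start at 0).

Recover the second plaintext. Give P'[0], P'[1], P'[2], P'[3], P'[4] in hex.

P'[0] = 69, P'[1] = B7, P'[2] = D8, P'[3] = BA, P'[4] = 9F

In OFB with a reused IV, both messages share the same keystream S_i, so C_i ⊕ C'_i = P_i ⊕ P'_i and thus P'_i = P_i ⊕ C_i ⊕ C'_i.
P'[0]: D6 ⊕ E4 ⊕ 5B = 69.
P'[1]: 38 ⊕ 04 ⊕ 8B = B7.
P'[2]: 49 ⊕ F6 ⊕ 67 = D8.
P'[3]: 1D ⊕ 42 ⊕ E5 = BA.
P'[4]: 6F ⊕ 08 ⊕ F8 = 9F.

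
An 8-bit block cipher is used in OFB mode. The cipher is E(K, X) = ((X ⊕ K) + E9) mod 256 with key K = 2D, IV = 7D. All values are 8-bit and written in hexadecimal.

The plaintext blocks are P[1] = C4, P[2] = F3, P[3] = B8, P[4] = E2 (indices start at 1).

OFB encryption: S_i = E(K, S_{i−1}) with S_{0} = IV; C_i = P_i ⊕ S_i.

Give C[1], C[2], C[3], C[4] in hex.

C[1]: S = E(K, 7D) = 39; C4 ⊕ 39 = FD.
C[2]: S = E(K, 39) = FD; F3 ⊕ FD = 0E.
C[3]: S = E(K, FD) = B9; B8 ⊕ B9 = 01.
C[4]: S = E(K, B9) = 7D; E2 ⊕ 7D = 9F.

C[1] = FD, C[2] = 0E, C[3] = 01, C[4] = 9F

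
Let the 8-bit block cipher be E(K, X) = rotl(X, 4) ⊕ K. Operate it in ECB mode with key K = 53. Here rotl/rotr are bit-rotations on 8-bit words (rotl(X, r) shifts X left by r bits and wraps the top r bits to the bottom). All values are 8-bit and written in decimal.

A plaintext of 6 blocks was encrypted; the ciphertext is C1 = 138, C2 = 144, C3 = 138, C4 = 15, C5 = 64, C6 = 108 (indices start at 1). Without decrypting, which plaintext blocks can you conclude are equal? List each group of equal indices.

ECB encrypts each block independently with the same key, so equal ciphertext blocks imply equal plaintext blocks.
C1 = C3 = 138, so P1 = P3.

P1 = P3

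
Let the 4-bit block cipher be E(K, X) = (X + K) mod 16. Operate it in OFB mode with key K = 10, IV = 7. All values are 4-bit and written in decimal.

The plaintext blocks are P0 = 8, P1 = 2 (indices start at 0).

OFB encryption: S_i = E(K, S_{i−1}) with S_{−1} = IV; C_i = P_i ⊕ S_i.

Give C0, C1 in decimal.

C0: S = E(K, 7) = 1; 8 ⊕ 1 = 9.
C1: S = E(K, 1) = 11; 2 ⊕ 11 = 9.

C0 = 9, C1 = 9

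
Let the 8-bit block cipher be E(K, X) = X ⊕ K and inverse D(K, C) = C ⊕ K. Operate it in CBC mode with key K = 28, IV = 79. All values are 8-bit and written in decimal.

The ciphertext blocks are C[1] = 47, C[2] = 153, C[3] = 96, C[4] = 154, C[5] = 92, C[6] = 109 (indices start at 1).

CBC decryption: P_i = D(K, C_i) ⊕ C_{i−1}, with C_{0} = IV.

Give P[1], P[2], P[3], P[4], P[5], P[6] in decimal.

P[1] = 124, P[2] = 170, P[3] = 229, P[4] = 230, P[5] = 218, P[6] = 45

P[1]: D(K, 47) = 51; 51 ⊕ 79 = 124.
P[2]: D(K, 153) = 133; 133 ⊕ 47 = 170.
P[3]: D(K, 96) = 124; 124 ⊕ 153 = 229.
P[4]: D(K, 154) = 134; 134 ⊕ 96 = 230.
P[5]: D(K, 92) = 64; 64 ⊕ 154 = 218.
P[6]: D(K, 109) = 113; 113 ⊕ 92 = 45.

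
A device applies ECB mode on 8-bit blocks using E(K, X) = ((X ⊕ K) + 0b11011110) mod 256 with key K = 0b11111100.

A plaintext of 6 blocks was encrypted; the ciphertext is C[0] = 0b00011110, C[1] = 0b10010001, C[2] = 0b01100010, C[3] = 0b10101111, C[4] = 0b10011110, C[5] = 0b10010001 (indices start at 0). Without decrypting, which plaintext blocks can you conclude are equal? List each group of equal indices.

ECB encrypts each block independently with the same key, so equal ciphertext blocks imply equal plaintext blocks.
C[1] = C[5] = 0b10010001, so P[1] = P[5].

P[1] = P[5]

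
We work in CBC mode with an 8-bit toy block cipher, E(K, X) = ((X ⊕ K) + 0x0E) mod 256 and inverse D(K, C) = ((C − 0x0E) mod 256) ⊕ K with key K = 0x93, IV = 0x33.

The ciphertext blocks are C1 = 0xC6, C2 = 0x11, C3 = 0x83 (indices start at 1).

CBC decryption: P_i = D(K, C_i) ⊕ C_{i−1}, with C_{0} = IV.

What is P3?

P3 = 0xF7

P3: D(K, 0x83) = 0xE6; 0xE6 ⊕ 0x11 = 0xF7.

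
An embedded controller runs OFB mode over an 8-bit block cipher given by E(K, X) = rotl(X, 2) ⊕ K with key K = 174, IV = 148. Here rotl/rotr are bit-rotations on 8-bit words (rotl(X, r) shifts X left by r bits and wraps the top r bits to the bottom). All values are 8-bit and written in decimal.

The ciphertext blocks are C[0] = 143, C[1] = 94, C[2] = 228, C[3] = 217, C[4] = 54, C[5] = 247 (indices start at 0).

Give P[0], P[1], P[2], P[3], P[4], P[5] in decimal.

P[0] = 115, P[1] = 3, P[2] = 63, P[3] = 24, P[4] = 159, P[5] = 255

OFB decryption: S_i = E(K, S_{i−1}) with S_{−1} = IV; P_i = C_i ⊕ S_i.
P[0]: S = E(K, 148) = 252; 143 ⊕ 252 = 115.
P[1]: S = E(K, 252) = 93; 94 ⊕ 93 = 3.
P[2]: S = E(K, 93) = 219; 228 ⊕ 219 = 63.
P[3]: S = E(K, 219) = 193; 217 ⊕ 193 = 24.
P[4]: S = E(K, 193) = 169; 54 ⊕ 169 = 159.
P[5]: S = E(K, 169) = 8; 247 ⊕ 8 = 255.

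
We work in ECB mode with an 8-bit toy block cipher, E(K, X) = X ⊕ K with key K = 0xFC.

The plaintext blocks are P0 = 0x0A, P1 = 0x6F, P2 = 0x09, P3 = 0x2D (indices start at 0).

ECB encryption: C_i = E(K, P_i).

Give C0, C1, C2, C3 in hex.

C0 = 0xF6, C1 = 0x93, C2 = 0xF5, C3 = 0xD1

C0: E(K, 0x0A) = 0xF6.
C1: E(K, 0x6F) = 0x93.
C2: E(K, 0x09) = 0xF5.
C3: E(K, 0x2D) = 0xD1.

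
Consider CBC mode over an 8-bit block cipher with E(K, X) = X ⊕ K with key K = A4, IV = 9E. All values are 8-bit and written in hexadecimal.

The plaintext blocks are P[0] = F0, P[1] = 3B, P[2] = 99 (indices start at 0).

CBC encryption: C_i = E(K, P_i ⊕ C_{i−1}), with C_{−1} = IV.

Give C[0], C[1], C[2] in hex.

C[0]: P[0] ⊕ 9E = 6E; E(K, 6E) = CA.
C[1]: P[1] ⊕ CA = F1; E(K, F1) = 55.
C[2]: P[2] ⊕ 55 = CC; E(K, CC) = 68.

C[0] = CA, C[1] = 55, C[2] = 68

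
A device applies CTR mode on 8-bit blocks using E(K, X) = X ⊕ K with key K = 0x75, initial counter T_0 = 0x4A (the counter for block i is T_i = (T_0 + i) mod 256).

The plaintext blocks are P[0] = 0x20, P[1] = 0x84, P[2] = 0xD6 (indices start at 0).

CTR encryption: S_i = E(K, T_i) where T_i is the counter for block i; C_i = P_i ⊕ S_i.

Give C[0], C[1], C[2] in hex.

C[0]: T = 0x4A, S = E(K, T) = 0x3F; 0x20 ⊕ 0x3F = 0x1F.
C[1]: T = 0x4B, S = E(K, T) = 0x3E; 0x84 ⊕ 0x3E = 0xBA.
C[2]: T = 0x4C, S = E(K, T) = 0x39; 0xD6 ⊕ 0x39 = 0xEF.

C[0] = 0x1F, C[1] = 0xBA, C[2] = 0xEF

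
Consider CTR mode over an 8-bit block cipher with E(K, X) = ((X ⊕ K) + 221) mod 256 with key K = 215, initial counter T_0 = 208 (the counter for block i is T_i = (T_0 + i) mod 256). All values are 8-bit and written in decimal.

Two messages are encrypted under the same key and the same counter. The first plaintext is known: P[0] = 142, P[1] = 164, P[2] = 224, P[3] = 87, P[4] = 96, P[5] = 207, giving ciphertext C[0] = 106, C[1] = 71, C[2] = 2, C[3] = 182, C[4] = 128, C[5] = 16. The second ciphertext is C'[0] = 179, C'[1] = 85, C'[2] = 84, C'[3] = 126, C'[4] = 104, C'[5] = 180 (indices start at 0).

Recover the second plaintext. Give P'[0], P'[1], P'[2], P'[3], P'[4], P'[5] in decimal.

P'[0] = 87, P'[1] = 182, P'[2] = 182, P'[3] = 159, P'[4] = 136, P'[5] = 107

In CTR with a reused counter, both messages share the same keystream S_i, so C_i ⊕ C'_i = P_i ⊕ P'_i and thus P'_i = P_i ⊕ C_i ⊕ C'_i.
P'[0]: 142 ⊕ 106 ⊕ 179 = 87.
P'[1]: 164 ⊕ 71 ⊕ 85 = 182.
P'[2]: 224 ⊕ 2 ⊕ 84 = 182.
P'[3]: 87 ⊕ 182 ⊕ 126 = 159.
P'[4]: 96 ⊕ 128 ⊕ 104 = 136.
P'[5]: 207 ⊕ 16 ⊕ 180 = 107.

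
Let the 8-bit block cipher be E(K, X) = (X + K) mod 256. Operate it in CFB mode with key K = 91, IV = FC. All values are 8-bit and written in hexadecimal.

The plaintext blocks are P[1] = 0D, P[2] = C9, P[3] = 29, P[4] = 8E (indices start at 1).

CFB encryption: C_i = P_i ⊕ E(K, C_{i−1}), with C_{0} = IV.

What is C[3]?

C[1]: E(K, FC) = 8D; 0D ⊕ 8D = 80.
C[2]: E(K, 80) = 11; C9 ⊕ 11 = D8.
C[3]: E(K, D8) = 69; 29 ⊕ 69 = 40.

C[3] = 40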